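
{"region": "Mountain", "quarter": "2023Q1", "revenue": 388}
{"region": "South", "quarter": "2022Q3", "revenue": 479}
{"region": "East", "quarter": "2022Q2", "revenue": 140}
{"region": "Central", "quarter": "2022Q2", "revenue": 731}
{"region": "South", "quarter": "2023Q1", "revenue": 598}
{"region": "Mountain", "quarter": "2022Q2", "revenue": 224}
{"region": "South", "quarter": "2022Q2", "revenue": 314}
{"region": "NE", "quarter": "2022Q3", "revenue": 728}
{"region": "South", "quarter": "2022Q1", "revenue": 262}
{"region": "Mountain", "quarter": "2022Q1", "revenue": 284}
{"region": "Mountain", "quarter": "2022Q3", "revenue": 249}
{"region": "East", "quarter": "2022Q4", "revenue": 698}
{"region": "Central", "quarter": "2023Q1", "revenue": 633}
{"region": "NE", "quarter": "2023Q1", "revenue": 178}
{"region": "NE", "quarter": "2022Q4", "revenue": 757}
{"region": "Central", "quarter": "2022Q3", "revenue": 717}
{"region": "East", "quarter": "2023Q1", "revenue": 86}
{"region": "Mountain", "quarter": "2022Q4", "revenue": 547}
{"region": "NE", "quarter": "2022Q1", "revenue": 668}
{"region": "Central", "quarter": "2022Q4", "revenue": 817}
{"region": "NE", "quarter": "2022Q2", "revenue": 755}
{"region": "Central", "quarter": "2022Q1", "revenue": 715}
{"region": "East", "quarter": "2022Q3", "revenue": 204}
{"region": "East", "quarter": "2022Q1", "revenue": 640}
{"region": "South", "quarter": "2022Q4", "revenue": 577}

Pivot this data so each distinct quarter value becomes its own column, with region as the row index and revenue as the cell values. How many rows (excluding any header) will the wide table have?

5

5 distinct region values → 5 rows.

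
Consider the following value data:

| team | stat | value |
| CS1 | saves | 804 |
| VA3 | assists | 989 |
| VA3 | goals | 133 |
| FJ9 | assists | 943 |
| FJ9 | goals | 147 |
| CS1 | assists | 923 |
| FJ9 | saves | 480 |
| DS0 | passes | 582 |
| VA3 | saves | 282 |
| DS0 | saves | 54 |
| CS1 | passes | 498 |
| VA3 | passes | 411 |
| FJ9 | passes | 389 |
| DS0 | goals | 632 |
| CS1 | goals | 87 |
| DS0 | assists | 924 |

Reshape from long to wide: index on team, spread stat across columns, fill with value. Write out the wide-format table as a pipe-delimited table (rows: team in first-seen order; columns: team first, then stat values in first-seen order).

| team | saves | assists | goals | passes |
| CS1 | 804 | 923 | 87 | 498 |
| VA3 | 282 | 989 | 133 | 411 |
| FJ9 | 480 | 943 | 147 | 389 |
| DS0 | 54 | 924 | 632 | 582 |

Columns: team plus the 4 distinct stat values (saves, assists, goals, passes).
For example, row CS1 column saves takes value=804 from the long row (CS1, saves).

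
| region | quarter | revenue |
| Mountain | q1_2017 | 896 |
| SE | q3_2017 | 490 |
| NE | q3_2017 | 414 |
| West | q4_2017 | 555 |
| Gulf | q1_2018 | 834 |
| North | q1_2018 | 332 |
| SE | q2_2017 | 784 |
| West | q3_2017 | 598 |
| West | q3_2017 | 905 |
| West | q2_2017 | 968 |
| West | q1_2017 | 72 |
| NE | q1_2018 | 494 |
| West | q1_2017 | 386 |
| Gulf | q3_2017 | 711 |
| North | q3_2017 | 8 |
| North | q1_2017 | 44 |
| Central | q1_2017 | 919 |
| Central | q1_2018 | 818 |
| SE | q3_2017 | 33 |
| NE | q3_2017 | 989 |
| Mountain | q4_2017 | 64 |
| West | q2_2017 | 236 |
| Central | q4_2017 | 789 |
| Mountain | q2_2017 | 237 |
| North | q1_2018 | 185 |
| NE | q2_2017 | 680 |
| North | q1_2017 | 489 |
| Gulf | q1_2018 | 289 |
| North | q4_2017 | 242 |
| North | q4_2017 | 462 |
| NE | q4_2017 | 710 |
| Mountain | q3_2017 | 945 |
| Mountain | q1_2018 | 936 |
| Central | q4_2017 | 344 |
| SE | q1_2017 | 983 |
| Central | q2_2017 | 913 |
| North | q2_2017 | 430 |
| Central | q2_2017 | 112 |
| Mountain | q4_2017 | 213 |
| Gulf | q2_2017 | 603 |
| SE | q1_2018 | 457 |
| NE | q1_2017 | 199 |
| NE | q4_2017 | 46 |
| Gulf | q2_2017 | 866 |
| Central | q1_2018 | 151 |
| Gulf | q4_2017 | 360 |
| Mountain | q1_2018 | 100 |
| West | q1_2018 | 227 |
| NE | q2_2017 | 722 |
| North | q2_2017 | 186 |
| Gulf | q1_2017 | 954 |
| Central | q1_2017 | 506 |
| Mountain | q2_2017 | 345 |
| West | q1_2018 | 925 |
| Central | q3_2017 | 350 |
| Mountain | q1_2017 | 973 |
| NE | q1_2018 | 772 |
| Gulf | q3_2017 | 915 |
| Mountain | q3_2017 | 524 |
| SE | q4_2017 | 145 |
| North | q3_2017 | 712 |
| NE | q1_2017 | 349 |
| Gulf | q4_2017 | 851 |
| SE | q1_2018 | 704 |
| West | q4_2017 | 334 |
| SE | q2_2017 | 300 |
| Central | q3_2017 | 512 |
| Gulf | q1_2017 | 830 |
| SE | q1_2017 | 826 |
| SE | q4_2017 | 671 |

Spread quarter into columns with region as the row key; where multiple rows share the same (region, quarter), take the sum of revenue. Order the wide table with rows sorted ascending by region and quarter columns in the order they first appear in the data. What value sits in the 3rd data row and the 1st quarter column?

With rows sorted ascending by region, row 3 is region=Mountain. quarter columns in first-appearance order: q1_2017, q3_2017, q4_2017, q1_2018, q2_2017; column 1 is q1_2017.
Long rows with region=Mountain, quarter=q1_2017: 896 + 973 = 1869.

1869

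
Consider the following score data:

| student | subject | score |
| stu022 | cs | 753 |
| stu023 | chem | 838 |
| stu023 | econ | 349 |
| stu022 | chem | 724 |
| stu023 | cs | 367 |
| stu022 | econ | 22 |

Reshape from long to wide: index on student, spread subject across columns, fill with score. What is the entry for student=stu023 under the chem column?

Wide layout: rows indexed by student, columns are the 3 distinct subject values (cs, chem, econ).
Cell (student=stu023, subject=chem) draws from the long row where student=stu023 and subject=chem, which has score=838.

838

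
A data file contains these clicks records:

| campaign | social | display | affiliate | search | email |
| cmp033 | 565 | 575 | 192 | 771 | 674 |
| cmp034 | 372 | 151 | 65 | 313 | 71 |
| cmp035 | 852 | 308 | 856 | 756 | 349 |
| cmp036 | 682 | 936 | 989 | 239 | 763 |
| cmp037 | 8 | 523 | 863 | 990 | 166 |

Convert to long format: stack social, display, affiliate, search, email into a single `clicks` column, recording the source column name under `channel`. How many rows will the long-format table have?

5 campaign values × 5 melted columns = 25 rows.

25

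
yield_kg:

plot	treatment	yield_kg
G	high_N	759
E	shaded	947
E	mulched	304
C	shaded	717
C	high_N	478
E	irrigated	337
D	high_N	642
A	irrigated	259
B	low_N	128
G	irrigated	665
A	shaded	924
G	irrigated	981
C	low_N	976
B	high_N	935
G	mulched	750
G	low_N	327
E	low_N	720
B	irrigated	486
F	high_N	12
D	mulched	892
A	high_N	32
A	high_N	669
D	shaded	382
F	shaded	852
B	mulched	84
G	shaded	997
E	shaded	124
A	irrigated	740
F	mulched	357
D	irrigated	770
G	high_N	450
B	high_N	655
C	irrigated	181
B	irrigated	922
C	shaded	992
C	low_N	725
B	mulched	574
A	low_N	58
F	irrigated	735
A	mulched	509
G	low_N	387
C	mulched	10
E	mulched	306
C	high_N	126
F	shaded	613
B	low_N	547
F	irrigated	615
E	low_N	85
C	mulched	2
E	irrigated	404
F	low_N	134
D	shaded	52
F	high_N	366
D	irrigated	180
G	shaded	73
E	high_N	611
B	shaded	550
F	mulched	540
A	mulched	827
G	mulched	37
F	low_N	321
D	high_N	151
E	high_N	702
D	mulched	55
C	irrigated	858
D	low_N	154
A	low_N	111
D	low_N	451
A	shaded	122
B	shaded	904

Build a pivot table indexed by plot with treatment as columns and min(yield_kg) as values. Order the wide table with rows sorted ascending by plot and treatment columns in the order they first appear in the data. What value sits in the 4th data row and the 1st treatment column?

151

With rows sorted ascending by plot, row 4 is plot=D. treatment columns in first-appearance order: high_N, shaded, mulched, irrigated, low_N; column 1 is high_N.
Long rows with plot=D, treatment=high_N: min(642, 151) = 151.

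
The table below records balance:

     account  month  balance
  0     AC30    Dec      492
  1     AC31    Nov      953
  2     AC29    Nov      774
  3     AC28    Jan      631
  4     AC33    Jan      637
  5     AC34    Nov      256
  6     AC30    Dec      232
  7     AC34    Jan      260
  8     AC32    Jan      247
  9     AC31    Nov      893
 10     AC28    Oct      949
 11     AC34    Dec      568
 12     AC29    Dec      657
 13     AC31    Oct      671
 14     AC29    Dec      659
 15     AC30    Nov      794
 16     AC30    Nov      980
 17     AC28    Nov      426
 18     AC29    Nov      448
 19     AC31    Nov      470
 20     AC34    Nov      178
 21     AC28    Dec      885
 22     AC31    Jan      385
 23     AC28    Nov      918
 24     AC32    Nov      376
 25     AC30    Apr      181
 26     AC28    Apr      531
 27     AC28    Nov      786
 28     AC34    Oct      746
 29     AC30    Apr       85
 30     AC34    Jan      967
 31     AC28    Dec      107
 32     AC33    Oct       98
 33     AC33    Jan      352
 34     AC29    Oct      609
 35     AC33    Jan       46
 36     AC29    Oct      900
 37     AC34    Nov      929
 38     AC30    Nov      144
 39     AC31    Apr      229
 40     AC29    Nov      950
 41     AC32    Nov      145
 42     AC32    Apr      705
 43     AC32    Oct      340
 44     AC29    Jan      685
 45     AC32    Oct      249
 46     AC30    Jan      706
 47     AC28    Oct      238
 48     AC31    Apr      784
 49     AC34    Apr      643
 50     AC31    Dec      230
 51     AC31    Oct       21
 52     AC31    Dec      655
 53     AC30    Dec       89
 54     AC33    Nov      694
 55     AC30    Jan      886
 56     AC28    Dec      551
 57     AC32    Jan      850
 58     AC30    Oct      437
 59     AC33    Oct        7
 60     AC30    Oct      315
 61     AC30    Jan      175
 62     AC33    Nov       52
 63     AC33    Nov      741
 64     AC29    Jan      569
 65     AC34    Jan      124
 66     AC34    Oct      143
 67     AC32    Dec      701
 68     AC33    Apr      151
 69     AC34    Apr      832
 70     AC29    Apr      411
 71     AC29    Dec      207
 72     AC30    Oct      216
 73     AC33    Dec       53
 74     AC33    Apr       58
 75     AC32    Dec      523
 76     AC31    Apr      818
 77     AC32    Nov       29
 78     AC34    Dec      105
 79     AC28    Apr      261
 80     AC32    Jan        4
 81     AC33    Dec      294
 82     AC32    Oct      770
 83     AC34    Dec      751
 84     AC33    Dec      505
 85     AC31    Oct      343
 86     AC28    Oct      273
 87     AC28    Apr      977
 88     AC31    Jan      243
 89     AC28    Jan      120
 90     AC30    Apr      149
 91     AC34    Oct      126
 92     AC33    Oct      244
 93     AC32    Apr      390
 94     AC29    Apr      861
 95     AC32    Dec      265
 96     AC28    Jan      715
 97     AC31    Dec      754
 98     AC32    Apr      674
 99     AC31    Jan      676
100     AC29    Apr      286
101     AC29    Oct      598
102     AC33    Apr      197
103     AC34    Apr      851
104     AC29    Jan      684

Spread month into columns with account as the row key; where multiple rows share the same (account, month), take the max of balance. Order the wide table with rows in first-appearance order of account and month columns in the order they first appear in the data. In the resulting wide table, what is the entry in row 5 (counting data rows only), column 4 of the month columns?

244

With rows in first-appearance order of account, row 5 is account=AC33. month columns in first-appearance order: Dec, Nov, Jan, Oct, Apr; column 4 is Oct.
Long rows with account=AC33, month=Oct: max(98, 7, 244) = 244.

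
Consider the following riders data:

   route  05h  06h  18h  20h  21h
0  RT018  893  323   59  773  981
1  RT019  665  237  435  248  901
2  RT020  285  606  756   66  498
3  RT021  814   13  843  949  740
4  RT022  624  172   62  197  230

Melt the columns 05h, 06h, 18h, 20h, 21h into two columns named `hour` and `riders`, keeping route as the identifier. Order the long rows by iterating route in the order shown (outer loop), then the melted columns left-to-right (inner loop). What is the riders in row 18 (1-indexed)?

843

25 rows total (5 × 5). Row 18: index ⌊(18-1)/5⌋ = 3 into route → RT021; (18-1) mod 5 = 2 into the melted columns → 18h.
So row 18 is (RT021, 18h, 843); riders = 843.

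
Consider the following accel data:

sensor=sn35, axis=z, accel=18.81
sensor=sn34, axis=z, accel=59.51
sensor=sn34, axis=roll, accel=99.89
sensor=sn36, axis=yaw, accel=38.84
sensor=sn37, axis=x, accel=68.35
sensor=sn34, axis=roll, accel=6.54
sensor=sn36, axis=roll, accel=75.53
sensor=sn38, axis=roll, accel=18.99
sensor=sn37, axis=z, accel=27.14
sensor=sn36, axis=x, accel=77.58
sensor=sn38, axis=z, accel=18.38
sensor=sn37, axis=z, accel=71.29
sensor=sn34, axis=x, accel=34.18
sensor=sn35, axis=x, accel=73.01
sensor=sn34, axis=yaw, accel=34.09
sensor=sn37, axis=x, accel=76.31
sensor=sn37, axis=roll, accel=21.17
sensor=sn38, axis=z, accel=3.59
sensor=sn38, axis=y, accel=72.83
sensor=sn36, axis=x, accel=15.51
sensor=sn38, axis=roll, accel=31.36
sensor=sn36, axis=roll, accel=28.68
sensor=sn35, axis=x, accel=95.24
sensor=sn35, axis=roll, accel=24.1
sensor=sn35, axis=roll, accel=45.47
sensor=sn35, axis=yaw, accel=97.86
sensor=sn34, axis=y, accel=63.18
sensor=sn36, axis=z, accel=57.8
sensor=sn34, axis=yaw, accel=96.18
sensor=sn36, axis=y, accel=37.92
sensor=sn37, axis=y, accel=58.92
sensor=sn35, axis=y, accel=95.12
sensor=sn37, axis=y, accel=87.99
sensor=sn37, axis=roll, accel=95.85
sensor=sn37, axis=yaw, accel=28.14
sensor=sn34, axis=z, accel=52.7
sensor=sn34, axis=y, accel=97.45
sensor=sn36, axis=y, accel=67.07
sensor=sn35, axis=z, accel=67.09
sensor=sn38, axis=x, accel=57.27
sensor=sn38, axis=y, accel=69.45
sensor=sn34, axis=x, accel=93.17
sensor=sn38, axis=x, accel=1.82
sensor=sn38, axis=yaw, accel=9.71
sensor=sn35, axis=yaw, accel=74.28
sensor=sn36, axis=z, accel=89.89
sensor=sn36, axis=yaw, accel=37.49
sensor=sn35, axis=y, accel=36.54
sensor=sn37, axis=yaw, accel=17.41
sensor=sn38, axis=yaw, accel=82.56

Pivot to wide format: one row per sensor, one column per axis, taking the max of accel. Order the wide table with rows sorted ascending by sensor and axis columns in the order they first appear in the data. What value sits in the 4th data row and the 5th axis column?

With rows sorted ascending by sensor, row 4 is sensor=sn37. axis columns in first-appearance order: z, roll, yaw, x, y; column 5 is y.
Long rows with sensor=sn37, axis=y: max(58.92, 87.99) = 87.99.

87.99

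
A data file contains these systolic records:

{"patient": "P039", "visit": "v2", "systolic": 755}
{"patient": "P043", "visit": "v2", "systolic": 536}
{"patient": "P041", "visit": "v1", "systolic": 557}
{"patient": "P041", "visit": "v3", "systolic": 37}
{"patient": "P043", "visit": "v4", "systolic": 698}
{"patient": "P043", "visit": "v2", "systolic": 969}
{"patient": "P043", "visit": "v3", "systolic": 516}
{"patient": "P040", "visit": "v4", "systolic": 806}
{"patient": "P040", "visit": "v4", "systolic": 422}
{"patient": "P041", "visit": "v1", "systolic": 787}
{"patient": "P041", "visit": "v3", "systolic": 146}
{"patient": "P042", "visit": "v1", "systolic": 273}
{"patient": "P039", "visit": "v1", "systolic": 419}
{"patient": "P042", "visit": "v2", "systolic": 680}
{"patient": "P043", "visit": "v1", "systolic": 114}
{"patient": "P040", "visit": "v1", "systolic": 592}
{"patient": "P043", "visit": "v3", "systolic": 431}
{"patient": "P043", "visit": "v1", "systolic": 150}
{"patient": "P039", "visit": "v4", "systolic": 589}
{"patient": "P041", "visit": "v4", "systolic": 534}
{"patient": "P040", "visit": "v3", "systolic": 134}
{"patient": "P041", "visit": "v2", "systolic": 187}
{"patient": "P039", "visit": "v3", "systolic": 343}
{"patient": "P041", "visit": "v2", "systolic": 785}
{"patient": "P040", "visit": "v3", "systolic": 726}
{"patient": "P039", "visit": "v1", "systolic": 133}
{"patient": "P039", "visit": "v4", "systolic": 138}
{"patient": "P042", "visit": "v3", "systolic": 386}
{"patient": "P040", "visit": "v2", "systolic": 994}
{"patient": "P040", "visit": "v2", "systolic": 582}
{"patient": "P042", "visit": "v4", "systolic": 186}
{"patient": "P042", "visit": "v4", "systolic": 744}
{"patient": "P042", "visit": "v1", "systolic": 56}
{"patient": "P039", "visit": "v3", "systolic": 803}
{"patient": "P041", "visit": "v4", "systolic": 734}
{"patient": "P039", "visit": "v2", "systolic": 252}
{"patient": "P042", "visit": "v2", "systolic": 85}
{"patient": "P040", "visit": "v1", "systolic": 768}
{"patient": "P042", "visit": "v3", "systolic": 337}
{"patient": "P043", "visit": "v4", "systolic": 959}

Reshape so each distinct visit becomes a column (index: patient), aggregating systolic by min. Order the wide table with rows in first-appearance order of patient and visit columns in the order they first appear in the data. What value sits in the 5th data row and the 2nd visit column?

With rows in first-appearance order of patient, row 5 is patient=P042. visit columns in first-appearance order: v2, v1, v3, v4; column 2 is v1.
Long rows with patient=P042, visit=v1: min(273, 56) = 56.

56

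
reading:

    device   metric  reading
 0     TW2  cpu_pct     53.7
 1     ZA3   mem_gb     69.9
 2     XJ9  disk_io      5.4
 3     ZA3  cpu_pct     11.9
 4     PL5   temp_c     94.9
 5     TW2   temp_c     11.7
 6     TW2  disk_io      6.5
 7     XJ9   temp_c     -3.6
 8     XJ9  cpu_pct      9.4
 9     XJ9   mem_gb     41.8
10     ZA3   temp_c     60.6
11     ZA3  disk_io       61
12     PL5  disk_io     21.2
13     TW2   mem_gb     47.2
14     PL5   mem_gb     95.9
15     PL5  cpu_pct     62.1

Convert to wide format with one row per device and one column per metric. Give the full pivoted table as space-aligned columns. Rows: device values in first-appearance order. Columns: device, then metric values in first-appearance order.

device  cpu_pct  mem_gb  disk_io  temp_c
TW2     53.7     47.2    6.5      11.7  
ZA3     11.9     69.9    61       60.6  
XJ9     9.4      41.8    5.4      -3.6  
PL5     62.1     95.9    21.2     94.9  

Columns: device plus the 4 distinct metric values (cpu_pct, mem_gb, disk_io, temp_c).
For example, row TW2 column cpu_pct takes reading=53.7 from the long row (TW2, cpu_pct).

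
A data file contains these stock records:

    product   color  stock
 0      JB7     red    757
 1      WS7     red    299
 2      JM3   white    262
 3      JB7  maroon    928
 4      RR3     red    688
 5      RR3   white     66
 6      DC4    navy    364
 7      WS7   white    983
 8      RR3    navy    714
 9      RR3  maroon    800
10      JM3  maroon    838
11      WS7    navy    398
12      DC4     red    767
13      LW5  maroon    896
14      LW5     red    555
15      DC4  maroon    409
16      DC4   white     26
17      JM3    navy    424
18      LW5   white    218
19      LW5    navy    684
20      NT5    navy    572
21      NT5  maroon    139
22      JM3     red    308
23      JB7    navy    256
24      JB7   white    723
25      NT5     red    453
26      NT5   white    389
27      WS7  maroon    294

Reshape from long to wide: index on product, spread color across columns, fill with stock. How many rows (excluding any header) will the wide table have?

7 distinct product values → 7 rows.

7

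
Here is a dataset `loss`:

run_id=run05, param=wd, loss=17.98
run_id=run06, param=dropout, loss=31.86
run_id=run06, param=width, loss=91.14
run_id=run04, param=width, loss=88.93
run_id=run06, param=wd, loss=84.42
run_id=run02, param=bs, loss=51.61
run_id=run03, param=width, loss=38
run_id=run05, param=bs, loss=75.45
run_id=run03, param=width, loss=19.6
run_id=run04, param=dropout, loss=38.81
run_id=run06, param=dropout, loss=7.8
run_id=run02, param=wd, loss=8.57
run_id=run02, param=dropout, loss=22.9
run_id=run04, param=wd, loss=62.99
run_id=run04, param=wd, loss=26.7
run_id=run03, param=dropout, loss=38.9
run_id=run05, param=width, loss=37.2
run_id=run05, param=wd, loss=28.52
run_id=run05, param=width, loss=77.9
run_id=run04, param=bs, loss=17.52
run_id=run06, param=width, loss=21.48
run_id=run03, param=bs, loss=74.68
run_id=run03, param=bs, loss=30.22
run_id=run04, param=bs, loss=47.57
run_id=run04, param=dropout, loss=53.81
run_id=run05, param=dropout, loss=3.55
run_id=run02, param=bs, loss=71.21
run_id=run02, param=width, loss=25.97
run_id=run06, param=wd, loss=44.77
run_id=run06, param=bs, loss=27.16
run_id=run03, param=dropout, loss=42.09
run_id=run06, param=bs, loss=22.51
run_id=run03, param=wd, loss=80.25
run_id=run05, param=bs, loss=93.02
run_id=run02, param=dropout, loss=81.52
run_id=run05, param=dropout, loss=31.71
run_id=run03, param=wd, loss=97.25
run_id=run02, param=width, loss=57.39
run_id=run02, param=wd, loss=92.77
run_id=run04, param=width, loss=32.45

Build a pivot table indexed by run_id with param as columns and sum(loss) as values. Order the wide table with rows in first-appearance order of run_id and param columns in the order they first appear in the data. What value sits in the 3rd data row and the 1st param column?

89.69

With rows in first-appearance order of run_id, row 3 is run_id=run04. param columns in first-appearance order: wd, dropout, width, bs; column 1 is wd.
Long rows with run_id=run04, param=wd: 62.99 + 26.7 = 89.69.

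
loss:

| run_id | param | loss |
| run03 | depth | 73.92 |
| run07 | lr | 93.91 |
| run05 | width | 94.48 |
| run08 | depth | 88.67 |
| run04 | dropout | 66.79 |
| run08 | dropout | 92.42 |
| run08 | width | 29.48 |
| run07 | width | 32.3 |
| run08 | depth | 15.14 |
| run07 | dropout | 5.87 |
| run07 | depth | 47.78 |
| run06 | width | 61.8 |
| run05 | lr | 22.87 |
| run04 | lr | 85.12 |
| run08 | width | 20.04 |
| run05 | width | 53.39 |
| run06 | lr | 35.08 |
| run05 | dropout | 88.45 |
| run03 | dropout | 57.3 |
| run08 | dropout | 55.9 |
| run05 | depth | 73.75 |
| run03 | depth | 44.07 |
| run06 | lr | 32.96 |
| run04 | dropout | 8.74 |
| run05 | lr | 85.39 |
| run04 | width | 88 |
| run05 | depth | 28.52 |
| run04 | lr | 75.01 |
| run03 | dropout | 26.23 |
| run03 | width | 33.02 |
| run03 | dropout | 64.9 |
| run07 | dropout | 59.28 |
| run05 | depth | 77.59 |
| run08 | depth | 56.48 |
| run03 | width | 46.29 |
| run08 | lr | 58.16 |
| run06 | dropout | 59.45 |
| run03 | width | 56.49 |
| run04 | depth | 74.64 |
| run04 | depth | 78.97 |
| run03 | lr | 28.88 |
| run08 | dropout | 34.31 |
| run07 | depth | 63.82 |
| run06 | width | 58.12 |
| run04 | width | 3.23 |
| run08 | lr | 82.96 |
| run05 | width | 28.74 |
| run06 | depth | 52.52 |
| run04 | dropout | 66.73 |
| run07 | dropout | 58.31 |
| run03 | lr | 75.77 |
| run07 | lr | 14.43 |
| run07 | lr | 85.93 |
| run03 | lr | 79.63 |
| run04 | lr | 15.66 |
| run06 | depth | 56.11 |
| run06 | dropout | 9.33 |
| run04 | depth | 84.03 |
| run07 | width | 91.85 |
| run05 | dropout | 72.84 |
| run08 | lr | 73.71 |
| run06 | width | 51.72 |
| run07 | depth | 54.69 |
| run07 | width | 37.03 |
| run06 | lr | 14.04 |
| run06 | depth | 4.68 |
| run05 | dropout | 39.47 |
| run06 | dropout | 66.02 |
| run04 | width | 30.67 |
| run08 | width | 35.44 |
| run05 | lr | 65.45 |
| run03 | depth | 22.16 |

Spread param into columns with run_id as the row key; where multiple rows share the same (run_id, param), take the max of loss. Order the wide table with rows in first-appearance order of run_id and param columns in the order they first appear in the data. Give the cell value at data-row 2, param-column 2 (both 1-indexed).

93.91

With rows in first-appearance order of run_id, row 2 is run_id=run07. param columns in first-appearance order: depth, lr, width, dropout; column 2 is lr.
Long rows with run_id=run07, param=lr: max(93.91, 14.43, 85.93) = 93.91.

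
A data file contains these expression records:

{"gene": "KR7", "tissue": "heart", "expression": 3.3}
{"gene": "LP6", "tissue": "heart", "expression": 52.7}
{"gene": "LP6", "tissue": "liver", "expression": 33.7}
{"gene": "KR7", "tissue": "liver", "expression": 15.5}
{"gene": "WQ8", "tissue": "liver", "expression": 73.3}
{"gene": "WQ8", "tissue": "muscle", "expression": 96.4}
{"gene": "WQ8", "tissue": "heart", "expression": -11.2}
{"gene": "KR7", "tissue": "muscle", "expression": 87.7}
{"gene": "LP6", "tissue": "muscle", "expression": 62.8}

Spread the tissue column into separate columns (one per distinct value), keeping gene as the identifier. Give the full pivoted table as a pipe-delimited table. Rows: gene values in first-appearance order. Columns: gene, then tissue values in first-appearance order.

| gene | heart | liver | muscle |
| KR7 | 3.3 | 15.5 | 87.7 |
| LP6 | 52.7 | 33.7 | 62.8 |
| WQ8 | -11.2 | 73.3 | 96.4 |

Columns: gene plus the 3 distinct tissue values (heart, liver, muscle).
For example, row KR7 column heart takes expression=3.3 from the long row (KR7, heart).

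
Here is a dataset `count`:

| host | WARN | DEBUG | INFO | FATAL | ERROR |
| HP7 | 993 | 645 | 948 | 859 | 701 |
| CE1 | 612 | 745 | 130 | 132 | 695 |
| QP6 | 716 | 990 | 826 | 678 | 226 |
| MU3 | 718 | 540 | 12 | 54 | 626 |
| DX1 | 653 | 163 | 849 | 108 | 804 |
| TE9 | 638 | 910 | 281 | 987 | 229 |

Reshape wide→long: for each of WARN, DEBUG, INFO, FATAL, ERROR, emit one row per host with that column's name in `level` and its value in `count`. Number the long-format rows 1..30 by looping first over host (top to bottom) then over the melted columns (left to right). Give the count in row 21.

653

30 rows total (6 × 5). Row 21: index ⌊(21-1)/5⌋ = 4 into host → DX1; (21-1) mod 5 = 0 into the melted columns → WARN.
So row 21 is (DX1, WARN, 653); count = 653.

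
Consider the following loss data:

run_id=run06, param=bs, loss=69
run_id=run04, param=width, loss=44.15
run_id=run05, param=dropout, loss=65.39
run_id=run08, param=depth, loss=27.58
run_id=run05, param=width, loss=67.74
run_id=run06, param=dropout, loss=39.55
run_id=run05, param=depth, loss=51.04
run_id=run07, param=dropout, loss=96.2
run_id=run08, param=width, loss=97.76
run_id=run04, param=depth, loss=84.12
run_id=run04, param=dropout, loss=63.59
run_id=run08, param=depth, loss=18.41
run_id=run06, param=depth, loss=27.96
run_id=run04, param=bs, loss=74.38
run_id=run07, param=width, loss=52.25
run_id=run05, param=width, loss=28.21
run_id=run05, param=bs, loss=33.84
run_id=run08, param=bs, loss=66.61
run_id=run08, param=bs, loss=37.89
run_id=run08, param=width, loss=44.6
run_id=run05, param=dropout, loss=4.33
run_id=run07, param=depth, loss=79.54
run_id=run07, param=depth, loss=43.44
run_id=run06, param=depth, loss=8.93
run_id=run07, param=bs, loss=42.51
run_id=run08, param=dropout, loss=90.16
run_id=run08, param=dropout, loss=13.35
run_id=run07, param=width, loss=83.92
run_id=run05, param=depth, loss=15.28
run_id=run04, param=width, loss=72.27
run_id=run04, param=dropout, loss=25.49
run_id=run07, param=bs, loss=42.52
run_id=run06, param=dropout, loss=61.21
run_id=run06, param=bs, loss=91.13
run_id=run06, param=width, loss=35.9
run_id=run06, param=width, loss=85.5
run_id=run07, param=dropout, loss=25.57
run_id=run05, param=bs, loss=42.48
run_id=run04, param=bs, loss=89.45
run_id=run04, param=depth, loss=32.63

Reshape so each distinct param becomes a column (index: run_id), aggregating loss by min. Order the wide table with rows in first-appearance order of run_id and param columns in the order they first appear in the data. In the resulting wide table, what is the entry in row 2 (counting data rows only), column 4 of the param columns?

32.63

With rows in first-appearance order of run_id, row 2 is run_id=run04. param columns in first-appearance order: bs, width, dropout, depth; column 4 is depth.
Long rows with run_id=run04, param=depth: min(84.12, 32.63) = 32.63.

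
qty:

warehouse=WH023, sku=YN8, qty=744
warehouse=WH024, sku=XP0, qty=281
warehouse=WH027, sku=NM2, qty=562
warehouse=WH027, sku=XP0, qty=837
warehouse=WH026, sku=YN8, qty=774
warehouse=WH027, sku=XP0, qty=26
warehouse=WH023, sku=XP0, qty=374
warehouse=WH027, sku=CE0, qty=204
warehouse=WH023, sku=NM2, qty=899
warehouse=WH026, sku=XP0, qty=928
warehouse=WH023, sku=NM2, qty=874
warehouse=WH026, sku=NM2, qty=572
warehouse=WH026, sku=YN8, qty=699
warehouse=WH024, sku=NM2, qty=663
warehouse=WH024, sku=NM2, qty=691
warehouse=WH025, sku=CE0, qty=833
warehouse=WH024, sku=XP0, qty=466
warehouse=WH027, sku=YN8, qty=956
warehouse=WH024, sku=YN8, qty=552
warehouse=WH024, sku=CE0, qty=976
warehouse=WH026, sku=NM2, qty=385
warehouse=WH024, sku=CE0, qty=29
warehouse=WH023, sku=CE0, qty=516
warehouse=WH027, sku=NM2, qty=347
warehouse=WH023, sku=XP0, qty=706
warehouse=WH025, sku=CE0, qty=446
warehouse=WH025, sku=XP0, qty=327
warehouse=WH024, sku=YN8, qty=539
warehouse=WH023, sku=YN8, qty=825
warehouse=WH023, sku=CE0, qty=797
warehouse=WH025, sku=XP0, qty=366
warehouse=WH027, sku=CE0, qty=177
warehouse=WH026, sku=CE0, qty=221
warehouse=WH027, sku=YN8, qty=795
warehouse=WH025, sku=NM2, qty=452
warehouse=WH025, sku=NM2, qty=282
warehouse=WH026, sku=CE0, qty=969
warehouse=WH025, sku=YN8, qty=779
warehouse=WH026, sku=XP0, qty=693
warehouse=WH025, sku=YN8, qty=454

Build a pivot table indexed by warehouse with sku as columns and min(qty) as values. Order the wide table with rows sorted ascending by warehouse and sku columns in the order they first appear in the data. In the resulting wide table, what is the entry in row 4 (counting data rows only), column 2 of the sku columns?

With rows sorted ascending by warehouse, row 4 is warehouse=WH026. sku columns in first-appearance order: YN8, XP0, NM2, CE0; column 2 is XP0.
Long rows with warehouse=WH026, sku=XP0: min(928, 693) = 693.

693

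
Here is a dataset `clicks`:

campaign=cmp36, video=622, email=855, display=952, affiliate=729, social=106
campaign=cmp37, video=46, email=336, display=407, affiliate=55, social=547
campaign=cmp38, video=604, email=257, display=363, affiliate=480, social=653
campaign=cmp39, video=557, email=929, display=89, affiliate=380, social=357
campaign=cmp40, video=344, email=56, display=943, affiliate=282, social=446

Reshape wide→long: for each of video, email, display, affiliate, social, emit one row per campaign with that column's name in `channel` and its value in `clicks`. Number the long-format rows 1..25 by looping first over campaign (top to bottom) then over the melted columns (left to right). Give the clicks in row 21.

25 rows total (5 × 5). Row 21: index ⌊(21-1)/5⌋ = 4 into campaign → cmp40; (21-1) mod 5 = 0 into the melted columns → video.
So row 21 is (cmp40, video, 344); clicks = 344.

344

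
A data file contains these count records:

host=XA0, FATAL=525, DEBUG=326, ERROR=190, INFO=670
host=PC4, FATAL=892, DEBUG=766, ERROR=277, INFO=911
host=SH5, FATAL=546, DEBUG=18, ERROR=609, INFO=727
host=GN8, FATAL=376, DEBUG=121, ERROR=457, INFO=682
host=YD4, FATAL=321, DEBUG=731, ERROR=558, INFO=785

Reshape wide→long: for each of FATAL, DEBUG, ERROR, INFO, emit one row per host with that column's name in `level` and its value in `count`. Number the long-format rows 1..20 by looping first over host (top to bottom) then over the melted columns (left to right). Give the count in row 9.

546

20 rows total (5 × 4). Row 9: index ⌊(9-1)/4⌋ = 2 into host → SH5; (9-1) mod 4 = 0 into the melted columns → FATAL.
So row 9 is (SH5, FATAL, 546); count = 546.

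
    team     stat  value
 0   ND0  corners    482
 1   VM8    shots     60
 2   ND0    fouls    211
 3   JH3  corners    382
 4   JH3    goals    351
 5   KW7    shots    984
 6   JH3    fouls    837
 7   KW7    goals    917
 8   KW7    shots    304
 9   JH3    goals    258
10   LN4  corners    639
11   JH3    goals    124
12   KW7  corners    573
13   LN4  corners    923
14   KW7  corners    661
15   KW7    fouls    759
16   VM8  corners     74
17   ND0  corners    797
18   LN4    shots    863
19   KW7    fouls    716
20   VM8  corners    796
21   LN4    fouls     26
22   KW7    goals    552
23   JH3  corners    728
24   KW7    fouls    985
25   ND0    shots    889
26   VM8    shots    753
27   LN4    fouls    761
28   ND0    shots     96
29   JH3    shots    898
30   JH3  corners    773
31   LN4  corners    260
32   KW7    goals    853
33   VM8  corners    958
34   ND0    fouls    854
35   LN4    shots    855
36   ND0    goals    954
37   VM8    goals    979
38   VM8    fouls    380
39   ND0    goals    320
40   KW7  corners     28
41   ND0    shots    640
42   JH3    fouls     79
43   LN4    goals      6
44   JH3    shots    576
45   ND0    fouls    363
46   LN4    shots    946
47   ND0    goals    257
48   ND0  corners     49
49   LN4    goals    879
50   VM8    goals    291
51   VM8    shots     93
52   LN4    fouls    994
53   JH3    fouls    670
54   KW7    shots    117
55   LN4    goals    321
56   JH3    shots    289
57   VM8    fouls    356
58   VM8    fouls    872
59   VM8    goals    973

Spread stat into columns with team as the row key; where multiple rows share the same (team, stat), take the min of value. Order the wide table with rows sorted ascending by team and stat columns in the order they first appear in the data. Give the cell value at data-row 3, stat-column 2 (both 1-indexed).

855

With rows sorted ascending by team, row 3 is team=LN4. stat columns in first-appearance order: corners, shots, fouls, goals; column 2 is shots.
Long rows with team=LN4, stat=shots: min(863, 855, 946) = 855.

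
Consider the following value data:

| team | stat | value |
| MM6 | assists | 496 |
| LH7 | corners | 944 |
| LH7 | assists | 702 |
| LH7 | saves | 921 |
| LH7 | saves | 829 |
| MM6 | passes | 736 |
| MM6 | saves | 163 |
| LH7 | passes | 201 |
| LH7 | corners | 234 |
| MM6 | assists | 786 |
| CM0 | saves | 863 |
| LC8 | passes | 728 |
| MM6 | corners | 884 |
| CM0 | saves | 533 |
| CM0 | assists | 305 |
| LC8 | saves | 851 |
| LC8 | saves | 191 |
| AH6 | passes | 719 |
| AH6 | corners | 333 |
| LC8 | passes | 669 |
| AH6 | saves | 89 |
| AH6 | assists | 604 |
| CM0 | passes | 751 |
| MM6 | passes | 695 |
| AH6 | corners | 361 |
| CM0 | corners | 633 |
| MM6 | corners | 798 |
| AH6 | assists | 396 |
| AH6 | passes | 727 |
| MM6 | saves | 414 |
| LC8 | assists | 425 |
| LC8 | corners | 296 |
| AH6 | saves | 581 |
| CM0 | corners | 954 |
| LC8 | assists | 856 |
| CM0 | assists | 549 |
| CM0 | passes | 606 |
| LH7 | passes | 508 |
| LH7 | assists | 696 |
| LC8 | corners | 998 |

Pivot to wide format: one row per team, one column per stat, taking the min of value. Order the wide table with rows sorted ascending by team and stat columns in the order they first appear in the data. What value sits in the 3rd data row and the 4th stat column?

669

With rows sorted ascending by team, row 3 is team=LC8. stat columns in first-appearance order: assists, corners, saves, passes; column 4 is passes.
Long rows with team=LC8, stat=passes: min(728, 669) = 669.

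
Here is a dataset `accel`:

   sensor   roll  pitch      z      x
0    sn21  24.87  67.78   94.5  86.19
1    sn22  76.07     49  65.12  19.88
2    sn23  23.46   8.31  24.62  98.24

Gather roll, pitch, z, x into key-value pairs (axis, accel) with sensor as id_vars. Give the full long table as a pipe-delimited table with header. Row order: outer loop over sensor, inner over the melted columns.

| sensor | axis | accel |
| sn21 | roll | 24.87 |
| sn21 | pitch | 67.78 |
| sn21 | z | 94.5 |
| sn21 | x | 86.19 |
| sn22 | roll | 76.07 |
| sn22 | pitch | 49 |
| sn22 | z | 65.12 |
| sn22 | x | 19.88 |
| sn23 | roll | 23.46 |
| sn23 | pitch | 8.31 |
| sn23 | z | 24.62 |
| sn23 | x | 98.24 |

Each (sensor, column) pair becomes one row: 3 × 4 = 12 rows.
For example, (sn21, roll) → accel=24.87.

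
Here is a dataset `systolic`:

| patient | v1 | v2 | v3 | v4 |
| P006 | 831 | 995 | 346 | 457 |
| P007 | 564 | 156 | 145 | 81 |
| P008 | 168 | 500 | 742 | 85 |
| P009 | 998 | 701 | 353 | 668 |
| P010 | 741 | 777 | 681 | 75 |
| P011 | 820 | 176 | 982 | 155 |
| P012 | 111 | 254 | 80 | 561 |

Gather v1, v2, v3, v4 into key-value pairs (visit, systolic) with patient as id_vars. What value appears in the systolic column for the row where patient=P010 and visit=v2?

777

Unpivoting turns each (patient, wide-column) pair into one long row.
The wide cell at row P010, column v2 holds 777, so the long row (P010, v2) has systolic=777.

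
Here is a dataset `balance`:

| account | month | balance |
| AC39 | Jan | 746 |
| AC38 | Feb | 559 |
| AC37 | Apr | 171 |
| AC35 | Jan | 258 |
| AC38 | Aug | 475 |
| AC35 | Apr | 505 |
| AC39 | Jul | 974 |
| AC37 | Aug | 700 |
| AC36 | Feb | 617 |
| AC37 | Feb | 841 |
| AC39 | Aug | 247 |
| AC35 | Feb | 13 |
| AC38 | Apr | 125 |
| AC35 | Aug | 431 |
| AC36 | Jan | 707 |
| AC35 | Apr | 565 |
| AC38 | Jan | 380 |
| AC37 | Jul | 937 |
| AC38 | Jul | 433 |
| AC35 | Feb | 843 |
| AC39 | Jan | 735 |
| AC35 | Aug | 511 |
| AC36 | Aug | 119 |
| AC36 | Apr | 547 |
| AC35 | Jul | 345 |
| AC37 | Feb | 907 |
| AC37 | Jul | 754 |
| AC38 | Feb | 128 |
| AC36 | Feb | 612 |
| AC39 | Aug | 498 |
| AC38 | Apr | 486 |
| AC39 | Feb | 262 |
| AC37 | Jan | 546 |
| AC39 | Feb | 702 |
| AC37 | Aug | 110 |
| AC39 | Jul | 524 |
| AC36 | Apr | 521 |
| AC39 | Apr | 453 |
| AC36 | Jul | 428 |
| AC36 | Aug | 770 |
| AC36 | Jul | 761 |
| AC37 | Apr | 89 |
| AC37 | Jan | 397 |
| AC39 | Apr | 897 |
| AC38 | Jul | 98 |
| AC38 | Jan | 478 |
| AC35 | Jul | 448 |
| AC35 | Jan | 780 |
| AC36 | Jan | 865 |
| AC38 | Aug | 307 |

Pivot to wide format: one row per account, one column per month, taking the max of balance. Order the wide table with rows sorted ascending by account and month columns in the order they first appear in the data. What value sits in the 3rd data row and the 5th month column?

937

With rows sorted ascending by account, row 3 is account=AC37. month columns in first-appearance order: Jan, Feb, Apr, Aug, Jul; column 5 is Jul.
Long rows with account=AC37, month=Jul: max(937, 754) = 937.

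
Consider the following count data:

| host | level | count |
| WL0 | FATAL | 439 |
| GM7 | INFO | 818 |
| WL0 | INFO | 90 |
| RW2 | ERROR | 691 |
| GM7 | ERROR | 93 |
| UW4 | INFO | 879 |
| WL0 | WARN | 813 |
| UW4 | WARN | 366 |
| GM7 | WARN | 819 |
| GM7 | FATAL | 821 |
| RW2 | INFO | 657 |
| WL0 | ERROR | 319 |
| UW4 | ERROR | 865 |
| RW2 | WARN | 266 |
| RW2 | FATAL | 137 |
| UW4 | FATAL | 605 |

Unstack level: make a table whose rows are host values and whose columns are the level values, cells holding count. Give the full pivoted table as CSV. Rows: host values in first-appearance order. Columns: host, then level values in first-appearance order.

Columns: host plus the 4 distinct level values (FATAL, INFO, ERROR, WARN).
For example, row WL0 column FATAL takes count=439 from the long row (WL0, FATAL).

host,FATAL,INFO,ERROR,WARN
WL0,439,90,319,813
GM7,821,818,93,819
RW2,137,657,691,266
UW4,605,879,865,366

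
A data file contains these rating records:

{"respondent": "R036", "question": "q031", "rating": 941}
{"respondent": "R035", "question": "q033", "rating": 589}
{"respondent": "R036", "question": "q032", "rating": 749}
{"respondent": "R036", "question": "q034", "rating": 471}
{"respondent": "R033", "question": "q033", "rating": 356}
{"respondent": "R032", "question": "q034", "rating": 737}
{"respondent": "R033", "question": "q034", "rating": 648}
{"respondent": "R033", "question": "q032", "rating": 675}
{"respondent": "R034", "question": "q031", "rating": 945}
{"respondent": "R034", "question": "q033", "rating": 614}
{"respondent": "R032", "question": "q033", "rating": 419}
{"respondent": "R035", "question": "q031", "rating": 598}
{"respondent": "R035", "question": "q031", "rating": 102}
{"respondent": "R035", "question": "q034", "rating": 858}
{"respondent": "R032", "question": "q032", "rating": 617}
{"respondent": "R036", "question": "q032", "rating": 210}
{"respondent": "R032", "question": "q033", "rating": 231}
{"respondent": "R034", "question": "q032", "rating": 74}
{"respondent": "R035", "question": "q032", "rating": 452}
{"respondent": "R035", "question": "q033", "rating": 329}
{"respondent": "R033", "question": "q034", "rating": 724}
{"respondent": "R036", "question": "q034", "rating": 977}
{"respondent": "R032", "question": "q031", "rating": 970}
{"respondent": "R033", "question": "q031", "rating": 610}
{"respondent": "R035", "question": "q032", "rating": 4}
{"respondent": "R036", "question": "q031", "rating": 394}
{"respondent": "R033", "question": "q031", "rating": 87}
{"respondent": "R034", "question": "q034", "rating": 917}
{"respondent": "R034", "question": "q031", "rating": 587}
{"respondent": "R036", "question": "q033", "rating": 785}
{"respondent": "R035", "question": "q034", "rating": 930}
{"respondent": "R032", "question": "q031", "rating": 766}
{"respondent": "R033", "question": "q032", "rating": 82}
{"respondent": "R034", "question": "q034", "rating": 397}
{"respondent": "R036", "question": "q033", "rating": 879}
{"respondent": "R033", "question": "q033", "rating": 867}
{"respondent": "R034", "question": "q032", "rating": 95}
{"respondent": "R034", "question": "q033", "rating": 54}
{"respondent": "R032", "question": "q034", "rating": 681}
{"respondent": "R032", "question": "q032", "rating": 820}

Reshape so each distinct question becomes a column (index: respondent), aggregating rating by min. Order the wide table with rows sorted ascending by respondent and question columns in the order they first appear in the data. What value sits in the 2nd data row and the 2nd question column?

With rows sorted ascending by respondent, row 2 is respondent=R033. question columns in first-appearance order: q031, q033, q032, q034; column 2 is q033.
Long rows with respondent=R033, question=q033: min(356, 867) = 356.

356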